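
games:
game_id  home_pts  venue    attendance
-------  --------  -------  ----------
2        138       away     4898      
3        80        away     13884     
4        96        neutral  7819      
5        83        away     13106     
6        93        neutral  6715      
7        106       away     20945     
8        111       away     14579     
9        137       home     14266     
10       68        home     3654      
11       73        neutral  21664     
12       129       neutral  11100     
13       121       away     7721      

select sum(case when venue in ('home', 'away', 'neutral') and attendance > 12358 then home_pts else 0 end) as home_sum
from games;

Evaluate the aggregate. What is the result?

590

game_id=2: ✗
game_id=3: ✓ → 80
game_id=4: ✗
game_id=5: ✓ → 83
game_id=6: ✗
game_id=7: ✓ → 106
game_id=8: ✓ → 111
game_id=9: ✓ → 137
game_id=10: ✗
game_id=11: ✓ → 73
game_id=12: ✗
game_id=13: ✗
home_sum = 80 + 83 + 106 + 111 + 137 + 73 = 590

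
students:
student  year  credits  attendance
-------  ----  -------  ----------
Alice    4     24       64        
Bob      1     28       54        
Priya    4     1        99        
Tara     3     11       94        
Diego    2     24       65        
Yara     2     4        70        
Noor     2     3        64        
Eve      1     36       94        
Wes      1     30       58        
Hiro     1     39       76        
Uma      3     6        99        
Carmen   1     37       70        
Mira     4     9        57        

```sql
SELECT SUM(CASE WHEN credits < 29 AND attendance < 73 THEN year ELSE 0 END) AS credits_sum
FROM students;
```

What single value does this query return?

15

student=Alice: ✓ → 4
student=Bob: ✓ → 1
student=Priya: ✗
student=Tara: ✗
student=Diego: ✓ → 2
student=Yara: ✓ → 2
student=Noor: ✓ → 2
student=Eve: ✗
student=Wes: ✗
student=Hiro: ✗
student=Uma: ✗
student=Carmen: ✗
student=Mira: ✓ → 4
credits_sum = 4 + 1 + 2 + 2 + 2 + 4 = 15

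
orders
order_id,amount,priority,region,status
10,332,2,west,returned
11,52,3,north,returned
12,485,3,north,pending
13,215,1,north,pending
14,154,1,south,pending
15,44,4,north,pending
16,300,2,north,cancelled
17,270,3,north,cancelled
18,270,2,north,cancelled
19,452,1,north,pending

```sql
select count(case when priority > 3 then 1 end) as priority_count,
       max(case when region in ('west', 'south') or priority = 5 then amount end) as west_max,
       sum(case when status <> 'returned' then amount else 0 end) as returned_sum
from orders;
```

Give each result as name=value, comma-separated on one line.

priority_count=1, west_max=332, returned_sum=2190

[priority_count: priority > 3]
order_id=10: ✗
order_id=11: ✗
order_id=12: ✗
order_id=13: ✗
order_id=14: ✗
order_id=15: ✓ → 1
order_id=16: ✗
order_id=17: ✗
order_id=18: ✗
order_id=19: ✗
priority_count = COUNT(1) = 1
—
[west_max: region in ('west', 'south') or priority = 5]
order_id=10: ✓ → 332
order_id=11: ✗
order_id=12: ✗
order_id=13: ✗
order_id=14: ✓ → 154
order_id=15: ✗
order_id=16: ✗
order_id=17: ✗
order_id=18: ✗
order_id=19: ✗
west_max = MAX(332, 154) = 332
—
[returned_sum: status <> 'returned']
order_id=10: ✗
order_id=11: ✗
order_id=12: ✓ → 485
order_id=13: ✓ → 215
order_id=14: ✓ → 154
order_id=15: ✓ → 44
order_id=16: ✓ → 300
order_id=17: ✓ → 270
order_id=18: ✓ → 270
order_id=19: ✓ → 452
returned_sum = 485 + 215 + 154 + 44 + 300 + 270 + 270 + 452 = 2190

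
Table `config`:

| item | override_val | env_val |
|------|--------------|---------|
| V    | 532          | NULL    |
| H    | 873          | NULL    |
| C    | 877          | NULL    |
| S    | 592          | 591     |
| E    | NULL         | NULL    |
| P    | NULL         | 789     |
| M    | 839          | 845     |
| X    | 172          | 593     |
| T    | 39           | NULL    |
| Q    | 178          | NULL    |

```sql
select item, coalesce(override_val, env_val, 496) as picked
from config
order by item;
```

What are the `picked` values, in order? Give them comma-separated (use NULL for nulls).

877, 496, 873, 839, 789, 178, 592, 39, 532, 172

item=C: override_val=877 → 877
item=E: override_val=NULL, env_val=NULL, → literal 496 → 496
item=H: override_val=873 → 873
item=M: override_val=839 → 839
item=P: override_val=NULL, env_val=789 → 789
item=Q: override_val=178 → 178
item=S: override_val=592 → 592
item=T: override_val=39 → 39
item=V: override_val=532 → 532
item=X: override_val=172 → 172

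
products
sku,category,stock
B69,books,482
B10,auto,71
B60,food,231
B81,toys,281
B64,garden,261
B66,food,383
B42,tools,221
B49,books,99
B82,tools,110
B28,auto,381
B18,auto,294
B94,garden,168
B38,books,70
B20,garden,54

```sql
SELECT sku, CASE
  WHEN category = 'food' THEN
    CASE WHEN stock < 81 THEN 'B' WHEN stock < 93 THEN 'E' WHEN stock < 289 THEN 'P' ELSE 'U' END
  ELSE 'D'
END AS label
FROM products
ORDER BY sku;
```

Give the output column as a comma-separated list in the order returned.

D, D, D, D, D, D, D, P, D, U, D, D, D, D

sku=B10: category='auto' → outer ELSE → D
sku=B18: category='auto' → outer ELSE → D
sku=B20: category='garden' → outer ELSE → D
sku=B28: category='auto' → outer ELSE → D
sku=B38: category='books' → outer ELSE → D
sku=B42: category='tools' → outer ELSE → D
sku=B49: category='books' → outer ELSE → D
sku=B60: category='food' → inner[stock < 289] → P
sku=B64: category='garden' → outer ELSE → D
sku=B66: category='food' → inner[ELSE] → U
sku=B69: category='books' → outer ELSE → D
sku=B81: category='toys' → outer ELSE → D
sku=B82: category='tools' → outer ELSE → D
sku=B94: category='garden' → outer ELSE → D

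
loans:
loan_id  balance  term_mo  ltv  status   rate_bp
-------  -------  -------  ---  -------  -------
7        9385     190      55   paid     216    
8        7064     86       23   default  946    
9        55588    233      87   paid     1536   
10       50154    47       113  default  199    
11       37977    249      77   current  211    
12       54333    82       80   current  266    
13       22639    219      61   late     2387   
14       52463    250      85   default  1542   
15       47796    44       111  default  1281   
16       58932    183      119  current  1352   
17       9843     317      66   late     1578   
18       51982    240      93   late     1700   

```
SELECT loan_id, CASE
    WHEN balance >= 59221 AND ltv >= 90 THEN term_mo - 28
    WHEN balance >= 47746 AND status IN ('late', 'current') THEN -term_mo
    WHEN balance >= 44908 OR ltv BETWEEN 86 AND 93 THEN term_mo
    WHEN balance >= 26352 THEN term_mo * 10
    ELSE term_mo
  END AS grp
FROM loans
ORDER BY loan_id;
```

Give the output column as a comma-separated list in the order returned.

loan_id=7: ELSE → 190
loan_id=8: ELSE → 86
loan_id=9: balance >= 44908 OR ltv BETWEEN 86 AND 93 → 233
loan_id=10: balance >= 44908 OR ltv BETWEEN 86 AND 93 → 47
loan_id=11: balance >= 26352 → 2490
loan_id=12: balance >= 47746 AND status IN ('late', 'current') → -82
loan_id=13: ELSE → 219
loan_id=14: balance >= 44908 OR ltv BETWEEN 86 AND 93 → 250
loan_id=15: balance >= 44908 OR ltv BETWEEN 86 AND 93 → 44
loan_id=16: balance >= 47746 AND status IN ('late', 'current') → -183
loan_id=17: ELSE → 317
loan_id=18: balance >= 47746 AND status IN ('late', 'current') → -240

190, 86, 233, 47, 2490, -82, 219, 250, 44, -183, 317, -240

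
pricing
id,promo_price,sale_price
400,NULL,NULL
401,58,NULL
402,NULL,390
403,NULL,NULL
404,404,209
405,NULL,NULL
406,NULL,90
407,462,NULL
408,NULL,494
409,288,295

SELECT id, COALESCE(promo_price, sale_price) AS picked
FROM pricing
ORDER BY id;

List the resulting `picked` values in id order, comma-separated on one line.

id=400: promo_price=NULL, sale_price=NULL (all NULL) → NULL
id=401: promo_price=58 → 58
id=402: promo_price=NULL, sale_price=390 → 390
id=403: promo_price=NULL, sale_price=NULL (all NULL) → NULL
id=404: promo_price=404 → 404
id=405: promo_price=NULL, sale_price=NULL (all NULL) → NULL
id=406: promo_price=NULL, sale_price=90 → 90
id=407: promo_price=462 → 462
id=408: promo_price=NULL, sale_price=494 → 494
id=409: promo_price=288 → 288

NULL, 58, 390, NULL, 404, NULL, 90, 462, 494, 288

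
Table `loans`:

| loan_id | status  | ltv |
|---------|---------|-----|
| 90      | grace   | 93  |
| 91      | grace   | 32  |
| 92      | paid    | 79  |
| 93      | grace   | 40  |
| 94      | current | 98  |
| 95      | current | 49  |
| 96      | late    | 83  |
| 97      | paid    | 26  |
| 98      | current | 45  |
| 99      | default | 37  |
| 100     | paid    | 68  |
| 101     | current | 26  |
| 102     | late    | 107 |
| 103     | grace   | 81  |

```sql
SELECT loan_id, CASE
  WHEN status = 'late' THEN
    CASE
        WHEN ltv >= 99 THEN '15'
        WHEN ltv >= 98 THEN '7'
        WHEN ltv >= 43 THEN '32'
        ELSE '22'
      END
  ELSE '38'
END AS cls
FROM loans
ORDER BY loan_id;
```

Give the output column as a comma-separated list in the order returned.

loan_id=90: status='grace' → outer ELSE → 38
loan_id=91: status='grace' → outer ELSE → 38
loan_id=92: status='paid' → outer ELSE → 38
loan_id=93: status='grace' → outer ELSE → 38
loan_id=94: status='current' → outer ELSE → 38
loan_id=95: status='current' → outer ELSE → 38
loan_id=96: status='late' → inner[ltv >= 43] → 32
loan_id=97: status='paid' → outer ELSE → 38
loan_id=98: status='current' → outer ELSE → 38
loan_id=99: status='default' → outer ELSE → 38
loan_id=100: status='paid' → outer ELSE → 38
loan_id=101: status='current' → outer ELSE → 38
loan_id=102: status='late' → inner[ltv >= 99] → 15
loan_id=103: status='grace' → outer ELSE → 38

38, 38, 38, 38, 38, 38, 32, 38, 38, 38, 38, 38, 15, 38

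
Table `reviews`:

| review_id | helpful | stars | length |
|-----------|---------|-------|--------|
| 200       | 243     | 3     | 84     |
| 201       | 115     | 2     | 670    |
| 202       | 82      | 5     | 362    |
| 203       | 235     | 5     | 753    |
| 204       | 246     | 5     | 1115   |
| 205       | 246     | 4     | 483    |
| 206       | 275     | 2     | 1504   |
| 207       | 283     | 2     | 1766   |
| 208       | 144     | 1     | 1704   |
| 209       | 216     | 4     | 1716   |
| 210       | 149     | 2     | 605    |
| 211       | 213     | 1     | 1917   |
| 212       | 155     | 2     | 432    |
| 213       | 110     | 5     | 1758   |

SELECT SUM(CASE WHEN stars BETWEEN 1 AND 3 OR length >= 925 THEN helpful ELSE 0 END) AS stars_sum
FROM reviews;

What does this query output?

2149

review_id=200: ✓ → 243
review_id=201: ✓ → 115
review_id=202: ✗
review_id=203: ✗
review_id=204: ✓ → 246
review_id=205: ✗
review_id=206: ✓ → 275
review_id=207: ✓ → 283
review_id=208: ✓ → 144
review_id=209: ✓ → 216
review_id=210: ✓ → 149
review_id=211: ✓ → 213
review_id=212: ✓ → 155
review_id=213: ✓ → 110
stars_sum = 243 + 115 + 246 + 275 + 283 + 144 + 216 + 149 + 213 + 155 + 110 = 2149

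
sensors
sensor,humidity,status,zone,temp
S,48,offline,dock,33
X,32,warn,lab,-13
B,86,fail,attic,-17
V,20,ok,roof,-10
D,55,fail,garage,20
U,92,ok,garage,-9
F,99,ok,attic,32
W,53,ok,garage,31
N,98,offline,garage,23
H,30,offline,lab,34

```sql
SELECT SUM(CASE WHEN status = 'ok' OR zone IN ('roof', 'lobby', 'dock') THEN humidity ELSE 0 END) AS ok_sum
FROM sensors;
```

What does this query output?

sensor=S: ✓ → 48
sensor=X: ✗
sensor=B: ✗
sensor=V: ✓ → 20
sensor=D: ✗
sensor=U: ✓ → 92
sensor=F: ✓ → 99
sensor=W: ✓ → 53
sensor=N: ✗
sensor=H: ✗
ok_sum = 48 + 20 + 92 + 99 + 53 = 312

312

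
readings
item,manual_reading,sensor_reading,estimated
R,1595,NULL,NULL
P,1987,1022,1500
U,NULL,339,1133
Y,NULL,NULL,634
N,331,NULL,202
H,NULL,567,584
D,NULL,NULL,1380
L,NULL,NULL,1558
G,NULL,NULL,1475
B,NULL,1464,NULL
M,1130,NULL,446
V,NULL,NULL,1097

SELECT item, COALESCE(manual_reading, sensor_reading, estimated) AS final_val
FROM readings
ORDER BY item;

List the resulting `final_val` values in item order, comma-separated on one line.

1464, 1380, 1475, 567, 1558, 1130, 331, 1987, 1595, 339, 1097, 634

item=B: manual_reading=NULL, sensor_reading=1464 → 1464
item=D: manual_reading=NULL, sensor_reading=NULL, estimated=1380 → 1380
item=G: manual_reading=NULL, sensor_reading=NULL, estimated=1475 → 1475
item=H: manual_reading=NULL, sensor_reading=567 → 567
item=L: manual_reading=NULL, sensor_reading=NULL, estimated=1558 → 1558
item=M: manual_reading=1130 → 1130
item=N: manual_reading=331 → 331
item=P: manual_reading=1987 → 1987
item=R: manual_reading=1595 → 1595
item=U: manual_reading=NULL, sensor_reading=339 → 339
item=V: manual_reading=NULL, sensor_reading=NULL, estimated=1097 → 1097
item=Y: manual_reading=NULL, sensor_reading=NULL, estimated=634 → 634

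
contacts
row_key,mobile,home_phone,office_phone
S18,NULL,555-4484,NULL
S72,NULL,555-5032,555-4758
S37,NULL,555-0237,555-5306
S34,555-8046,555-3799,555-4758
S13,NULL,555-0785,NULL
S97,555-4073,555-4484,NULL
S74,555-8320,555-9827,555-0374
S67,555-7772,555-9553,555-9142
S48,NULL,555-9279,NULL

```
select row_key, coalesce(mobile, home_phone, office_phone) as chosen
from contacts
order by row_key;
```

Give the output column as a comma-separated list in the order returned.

row_key=S13: mobile=NULL, home_phone=555-0785 → 555-0785
row_key=S18: mobile=NULL, home_phone=555-4484 → 555-4484
row_key=S34: mobile=555-8046 → 555-8046
row_key=S37: mobile=NULL, home_phone=555-0237 → 555-0237
row_key=S48: mobile=NULL, home_phone=555-9279 → 555-9279
row_key=S67: mobile=555-7772 → 555-7772
row_key=S72: mobile=NULL, home_phone=555-5032 → 555-5032
row_key=S74: mobile=555-8320 → 555-8320
row_key=S97: mobile=555-4073 → 555-4073

555-0785, 555-4484, 555-8046, 555-0237, 555-9279, 555-7772, 555-5032, 555-8320, 555-4073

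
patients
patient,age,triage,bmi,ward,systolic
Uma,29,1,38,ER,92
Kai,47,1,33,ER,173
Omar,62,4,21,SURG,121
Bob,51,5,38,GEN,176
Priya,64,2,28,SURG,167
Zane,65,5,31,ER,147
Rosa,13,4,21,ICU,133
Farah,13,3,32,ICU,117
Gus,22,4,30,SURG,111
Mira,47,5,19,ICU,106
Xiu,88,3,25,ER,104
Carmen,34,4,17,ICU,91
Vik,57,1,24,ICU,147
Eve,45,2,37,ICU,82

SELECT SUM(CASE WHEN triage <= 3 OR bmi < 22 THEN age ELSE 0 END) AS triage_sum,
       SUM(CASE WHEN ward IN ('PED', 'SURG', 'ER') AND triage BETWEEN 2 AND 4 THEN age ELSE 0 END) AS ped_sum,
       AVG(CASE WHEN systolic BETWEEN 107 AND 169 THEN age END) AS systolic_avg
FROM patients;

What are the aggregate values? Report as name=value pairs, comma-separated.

[triage_sum: triage <= 3 OR bmi < 22]
patient=Uma: ✓ → 29
patient=Kai: ✓ → 47
patient=Omar: ✓ → 62
patient=Bob: ✗
patient=Priya: ✓ → 64
patient=Zane: ✗
patient=Rosa: ✓ → 13
patient=Farah: ✓ → 13
patient=Gus: ✗
patient=Mira: ✓ → 47
patient=Xiu: ✓ → 88
patient=Carmen: ✓ → 34
patient=Vik: ✓ → 57
patient=Eve: ✓ → 45
triage_sum = 29 + 47 + 62 + 64 + 13 + 13 + 47 + 88 + 34 + 57 + 45 = 499
—
[ped_sum: ward IN ('PED', 'SURG', 'ER') AND triage BETWEEN 2 AND 4]
patient=Uma: ✗
patient=Kai: ✗
patient=Omar: ✓ → 62
patient=Bob: ✗
patient=Priya: ✓ → 64
patient=Zane: ✗
patient=Rosa: ✗
patient=Farah: ✗
patient=Gus: ✓ → 22
patient=Mira: ✗
patient=Xiu: ✓ → 88
patient=Carmen: ✗
patient=Vik: ✗
patient=Eve: ✗
ped_sum = 62 + 64 + 22 + 88 = 236
—
[systolic_avg: systolic BETWEEN 107 AND 169]
patient=Uma: ✗
patient=Kai: ✗
patient=Omar: ✓ → 62
patient=Bob: ✗
patient=Priya: ✓ → 64
patient=Zane: ✓ → 65
patient=Rosa: ✓ → 13
patient=Farah: ✓ → 13
patient=Gus: ✓ → 22
patient=Mira: ✗
patient=Xiu: ✗
patient=Carmen: ✗
patient=Vik: ✓ → 57
patient=Eve: ✗
systolic_avg = (62 + 64 + 65 + 13 + 13 + 22 + 57) / 7 = 42.2857142857

triage_sum=499, ped_sum=236, systolic_avg=42.2857142857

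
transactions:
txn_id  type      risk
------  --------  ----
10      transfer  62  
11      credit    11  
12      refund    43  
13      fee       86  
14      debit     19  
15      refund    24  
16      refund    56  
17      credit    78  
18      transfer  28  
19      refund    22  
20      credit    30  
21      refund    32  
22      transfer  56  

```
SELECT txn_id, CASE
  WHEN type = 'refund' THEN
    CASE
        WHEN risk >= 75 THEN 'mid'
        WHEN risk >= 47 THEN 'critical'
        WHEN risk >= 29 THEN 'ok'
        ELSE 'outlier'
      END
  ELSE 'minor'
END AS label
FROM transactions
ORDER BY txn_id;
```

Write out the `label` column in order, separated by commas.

txn_id=10: type='transfer' → outer ELSE → minor
txn_id=11: type='credit' → outer ELSE → minor
txn_id=12: type='refund' → inner[risk >= 29] → ok
txn_id=13: type='fee' → outer ELSE → minor
txn_id=14: type='debit' → outer ELSE → minor
txn_id=15: type='refund' → inner[ELSE] → outlier
txn_id=16: type='refund' → inner[risk >= 47] → critical
txn_id=17: type='credit' → outer ELSE → minor
txn_id=18: type='transfer' → outer ELSE → minor
txn_id=19: type='refund' → inner[ELSE] → outlier
txn_id=20: type='credit' → outer ELSE → minor
txn_id=21: type='refund' → inner[risk >= 29] → ok
txn_id=22: type='transfer' → outer ELSE → minor

minor, minor, ok, minor, minor, outlier, critical, minor, minor, outlier, minor, ok, minor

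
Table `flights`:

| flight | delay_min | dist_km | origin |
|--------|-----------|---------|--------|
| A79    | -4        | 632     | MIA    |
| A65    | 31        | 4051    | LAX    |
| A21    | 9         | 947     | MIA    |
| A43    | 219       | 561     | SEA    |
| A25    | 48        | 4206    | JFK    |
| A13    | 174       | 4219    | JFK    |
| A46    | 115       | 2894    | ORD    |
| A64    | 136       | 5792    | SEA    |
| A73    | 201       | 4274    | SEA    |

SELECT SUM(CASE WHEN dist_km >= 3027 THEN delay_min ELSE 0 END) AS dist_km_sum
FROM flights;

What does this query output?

590

flight=A79: ✗
flight=A65: ✓ → 31
flight=A21: ✗
flight=A43: ✗
flight=A25: ✓ → 48
flight=A13: ✓ → 174
flight=A46: ✗
flight=A64: ✓ → 136
flight=A73: ✓ → 201
dist_km_sum = 31 + 48 + 174 + 136 + 201 = 590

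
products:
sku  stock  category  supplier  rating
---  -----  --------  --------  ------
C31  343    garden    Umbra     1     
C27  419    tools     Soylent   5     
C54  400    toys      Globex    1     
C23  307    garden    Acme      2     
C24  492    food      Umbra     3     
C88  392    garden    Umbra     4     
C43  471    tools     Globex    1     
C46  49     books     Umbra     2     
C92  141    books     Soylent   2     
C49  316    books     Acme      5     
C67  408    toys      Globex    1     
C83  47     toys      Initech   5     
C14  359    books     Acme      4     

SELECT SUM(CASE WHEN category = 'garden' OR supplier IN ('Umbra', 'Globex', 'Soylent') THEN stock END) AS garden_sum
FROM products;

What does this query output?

sku=C31: ✓ → 343
sku=C27: ✓ → 419
sku=C54: ✓ → 400
sku=C23: ✓ → 307
sku=C24: ✓ → 492
sku=C88: ✓ → 392
sku=C43: ✓ → 471
sku=C46: ✓ → 49
sku=C92: ✓ → 141
sku=C49: ✗
sku=C67: ✓ → 408
sku=C83: ✗
sku=C14: ✗
garden_sum = 343 + 419 + 400 + 307 + 492 + 392 + 471 + 49 + 141 + 408 = 3422

3422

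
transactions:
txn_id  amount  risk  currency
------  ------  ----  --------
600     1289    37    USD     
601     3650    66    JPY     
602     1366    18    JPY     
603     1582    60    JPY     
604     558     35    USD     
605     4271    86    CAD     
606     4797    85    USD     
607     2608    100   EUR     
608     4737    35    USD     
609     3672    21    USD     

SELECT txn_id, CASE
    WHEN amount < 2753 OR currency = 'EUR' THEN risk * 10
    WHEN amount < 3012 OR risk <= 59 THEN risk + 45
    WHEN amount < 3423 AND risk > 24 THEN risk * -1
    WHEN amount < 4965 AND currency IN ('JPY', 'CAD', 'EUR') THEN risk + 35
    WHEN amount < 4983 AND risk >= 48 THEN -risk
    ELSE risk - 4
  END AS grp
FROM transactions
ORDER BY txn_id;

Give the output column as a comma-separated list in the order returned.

370, 101, 180, 600, 350, 121, -85, 1000, 80, 66

txn_id=600: amount < 2753 OR currency = 'EUR' → 370
txn_id=601: amount < 4965 AND currency IN ('JPY', 'CAD', 'EUR') → 101
txn_id=602: amount < 2753 OR currency = 'EUR' → 180
txn_id=603: amount < 2753 OR currency = 'EUR' → 600
txn_id=604: amount < 2753 OR currency = 'EUR' → 350
txn_id=605: amount < 4965 AND currency IN ('JPY', 'CAD', 'EUR') → 121
txn_id=606: amount < 4983 AND risk >= 48 → -85
txn_id=607: amount < 2753 OR currency = 'EUR' → 1000
txn_id=608: amount < 3012 OR risk <= 59 → 80
txn_id=609: amount < 3012 OR risk <= 59 → 66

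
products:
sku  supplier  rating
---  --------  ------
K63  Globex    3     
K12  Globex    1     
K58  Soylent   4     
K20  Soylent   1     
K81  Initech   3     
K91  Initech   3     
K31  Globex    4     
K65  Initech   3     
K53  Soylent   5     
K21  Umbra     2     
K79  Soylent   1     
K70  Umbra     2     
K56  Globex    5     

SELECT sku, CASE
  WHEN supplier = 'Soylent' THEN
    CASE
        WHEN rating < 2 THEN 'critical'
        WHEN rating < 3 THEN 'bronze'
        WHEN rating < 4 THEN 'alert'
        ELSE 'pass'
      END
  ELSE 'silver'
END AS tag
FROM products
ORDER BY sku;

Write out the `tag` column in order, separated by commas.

sku=K12: supplier='Globex' → outer ELSE → silver
sku=K20: supplier='Soylent' → inner[rating < 2] → critical
sku=K21: supplier='Umbra' → outer ELSE → silver
sku=K31: supplier='Globex' → outer ELSE → silver
sku=K53: supplier='Soylent' → inner[ELSE] → pass
sku=K56: supplier='Globex' → outer ELSE → silver
sku=K58: supplier='Soylent' → inner[ELSE] → pass
sku=K63: supplier='Globex' → outer ELSE → silver
sku=K65: supplier='Initech' → outer ELSE → silver
sku=K70: supplier='Umbra' → outer ELSE → silver
sku=K79: supplier='Soylent' → inner[rating < 2] → critical
sku=K81: supplier='Initech' → outer ELSE → silver
sku=K91: supplier='Initech' → outer ELSE → silver

silver, critical, silver, silver, pass, silver, pass, silver, silver, silver, critical, silver, silver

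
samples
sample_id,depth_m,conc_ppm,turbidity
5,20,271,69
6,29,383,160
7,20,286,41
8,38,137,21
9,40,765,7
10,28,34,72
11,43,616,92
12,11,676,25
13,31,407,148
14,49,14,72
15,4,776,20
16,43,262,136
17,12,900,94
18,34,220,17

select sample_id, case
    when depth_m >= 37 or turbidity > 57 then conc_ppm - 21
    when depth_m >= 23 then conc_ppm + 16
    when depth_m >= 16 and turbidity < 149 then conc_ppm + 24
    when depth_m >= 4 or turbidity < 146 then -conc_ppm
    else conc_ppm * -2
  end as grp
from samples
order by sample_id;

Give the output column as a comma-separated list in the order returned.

sample_id=5: depth_m >= 37 or turbidity > 57 → 250
sample_id=6: depth_m >= 37 or turbidity > 57 → 362
sample_id=7: depth_m >= 16 and turbidity < 149 → 310
sample_id=8: depth_m >= 37 or turbidity > 57 → 116
sample_id=9: depth_m >= 37 or turbidity > 57 → 744
sample_id=10: depth_m >= 37 or turbidity > 57 → 13
sample_id=11: depth_m >= 37 or turbidity > 57 → 595
sample_id=12: depth_m >= 4 or turbidity < 146 → -676
sample_id=13: depth_m >= 37 or turbidity > 57 → 386
sample_id=14: depth_m >= 37 or turbidity > 57 → -7
sample_id=15: depth_m >= 4 or turbidity < 146 → -776
sample_id=16: depth_m >= 37 or turbidity > 57 → 241
sample_id=17: depth_m >= 37 or turbidity > 57 → 879
sample_id=18: depth_m >= 23 → 236

250, 362, 310, 116, 744, 13, 595, -676, 386, -7, -776, 241, 879, 236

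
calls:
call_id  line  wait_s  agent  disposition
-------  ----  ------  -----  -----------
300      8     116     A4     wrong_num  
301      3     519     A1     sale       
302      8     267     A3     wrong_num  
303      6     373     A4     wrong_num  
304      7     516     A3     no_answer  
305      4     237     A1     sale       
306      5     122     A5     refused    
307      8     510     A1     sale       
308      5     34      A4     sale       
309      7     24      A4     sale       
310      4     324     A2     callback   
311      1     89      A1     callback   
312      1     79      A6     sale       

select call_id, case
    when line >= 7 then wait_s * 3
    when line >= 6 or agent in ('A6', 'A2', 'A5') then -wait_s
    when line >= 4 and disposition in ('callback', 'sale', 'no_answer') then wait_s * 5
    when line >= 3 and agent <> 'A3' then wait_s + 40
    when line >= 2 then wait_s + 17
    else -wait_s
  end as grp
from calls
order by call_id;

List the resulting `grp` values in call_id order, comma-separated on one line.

call_id=300: line >= 7 → 348
call_id=301: line >= 3 and agent <> 'A3' → 559
call_id=302: line >= 7 → 801
call_id=303: line >= 6 or agent in ('A6', 'A2', 'A5') → -373
call_id=304: line >= 7 → 1548
call_id=305: line >= 4 and disposition in ('callback', 'sale', 'no_answer') → 1185
call_id=306: line >= 6 or agent in ('A6', 'A2', 'A5') → -122
call_id=307: line >= 7 → 1530
call_id=308: line >= 4 and disposition in ('callback', 'sale', 'no_answer') → 170
call_id=309: line >= 7 → 72
call_id=310: line >= 6 or agent in ('A6', 'A2', 'A5') → -324
call_id=311: ELSE → -89
call_id=312: line >= 6 or agent in ('A6', 'A2', 'A5') → -79

348, 559, 801, -373, 1548, 1185, -122, 1530, 170, 72, -324, -89, -79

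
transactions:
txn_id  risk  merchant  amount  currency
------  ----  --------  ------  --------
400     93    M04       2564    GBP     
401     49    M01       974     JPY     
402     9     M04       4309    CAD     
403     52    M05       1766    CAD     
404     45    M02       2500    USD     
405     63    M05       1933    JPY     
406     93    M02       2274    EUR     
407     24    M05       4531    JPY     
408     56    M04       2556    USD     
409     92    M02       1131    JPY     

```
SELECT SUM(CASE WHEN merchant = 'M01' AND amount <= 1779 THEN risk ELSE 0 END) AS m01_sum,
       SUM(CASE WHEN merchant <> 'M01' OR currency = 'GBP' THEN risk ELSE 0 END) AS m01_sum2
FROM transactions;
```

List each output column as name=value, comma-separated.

m01_sum=49, m01_sum2=527

[m01_sum: merchant = 'M01' AND amount <= 1779]
txn_id=400: ✗
txn_id=401: ✓ → 49
txn_id=402: ✗
txn_id=403: ✗
txn_id=404: ✗
txn_id=405: ✗
txn_id=406: ✗
txn_id=407: ✗
txn_id=408: ✗
txn_id=409: ✗
m01_sum = 49
—
[m01_sum2: merchant <> 'M01' OR currency = 'GBP']
txn_id=400: ✓ → 93
txn_id=401: ✗
txn_id=402: ✓ → 9
txn_id=403: ✓ → 52
txn_id=404: ✓ → 45
txn_id=405: ✓ → 63
txn_id=406: ✓ → 93
txn_id=407: ✓ → 24
txn_id=408: ✓ → 56
txn_id=409: ✓ → 92
m01_sum2 = 93 + 9 + 52 + 45 + 63 + 93 + 24 + 56 + 92 = 527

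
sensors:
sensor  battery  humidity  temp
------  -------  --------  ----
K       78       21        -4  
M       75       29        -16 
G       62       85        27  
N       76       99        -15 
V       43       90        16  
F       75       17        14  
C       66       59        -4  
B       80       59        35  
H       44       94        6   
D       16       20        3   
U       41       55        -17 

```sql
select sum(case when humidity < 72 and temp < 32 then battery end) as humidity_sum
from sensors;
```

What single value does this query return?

351

sensor=K: ✓ → 78
sensor=M: ✓ → 75
sensor=G: ✗
sensor=N: ✗
sensor=V: ✗
sensor=F: ✓ → 75
sensor=C: ✓ → 66
sensor=B: ✗
sensor=H: ✗
sensor=D: ✓ → 16
sensor=U: ✓ → 41
humidity_sum = 78 + 75 + 75 + 66 + 16 + 41 = 351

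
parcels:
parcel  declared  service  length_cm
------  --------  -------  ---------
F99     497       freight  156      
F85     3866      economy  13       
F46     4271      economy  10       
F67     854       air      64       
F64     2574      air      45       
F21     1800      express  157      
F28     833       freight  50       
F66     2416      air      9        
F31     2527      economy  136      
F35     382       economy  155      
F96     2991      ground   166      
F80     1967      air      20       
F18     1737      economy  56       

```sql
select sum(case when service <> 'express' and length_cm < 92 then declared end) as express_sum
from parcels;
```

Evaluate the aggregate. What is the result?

18518

parcel=F99: ✗
parcel=F85: ✓ → 3866
parcel=F46: ✓ → 4271
parcel=F67: ✓ → 854
parcel=F64: ✓ → 2574
parcel=F21: ✗
parcel=F28: ✓ → 833
parcel=F66: ✓ → 2416
parcel=F31: ✗
parcel=F35: ✗
parcel=F96: ✗
parcel=F80: ✓ → 1967
parcel=F18: ✓ → 1737
express_sum = 3866 + 4271 + 854 + 2574 + 833 + 2416 + 1967 + 1737 = 18518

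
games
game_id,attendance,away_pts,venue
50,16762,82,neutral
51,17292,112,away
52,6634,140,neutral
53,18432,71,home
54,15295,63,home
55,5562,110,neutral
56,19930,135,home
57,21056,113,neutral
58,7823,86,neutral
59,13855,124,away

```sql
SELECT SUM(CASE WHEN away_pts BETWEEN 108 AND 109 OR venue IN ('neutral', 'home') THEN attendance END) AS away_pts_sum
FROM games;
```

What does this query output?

game_id=50: ✓ → 16762
game_id=51: ✗
game_id=52: ✓ → 6634
game_id=53: ✓ → 18432
game_id=54: ✓ → 15295
game_id=55: ✓ → 5562
game_id=56: ✓ → 19930
game_id=57: ✓ → 21056
game_id=58: ✓ → 7823
game_id=59: ✗
away_pts_sum = 16762 + 6634 + 18432 + 15295 + 5562 + 19930 + 21056 + 7823 = 111494

111494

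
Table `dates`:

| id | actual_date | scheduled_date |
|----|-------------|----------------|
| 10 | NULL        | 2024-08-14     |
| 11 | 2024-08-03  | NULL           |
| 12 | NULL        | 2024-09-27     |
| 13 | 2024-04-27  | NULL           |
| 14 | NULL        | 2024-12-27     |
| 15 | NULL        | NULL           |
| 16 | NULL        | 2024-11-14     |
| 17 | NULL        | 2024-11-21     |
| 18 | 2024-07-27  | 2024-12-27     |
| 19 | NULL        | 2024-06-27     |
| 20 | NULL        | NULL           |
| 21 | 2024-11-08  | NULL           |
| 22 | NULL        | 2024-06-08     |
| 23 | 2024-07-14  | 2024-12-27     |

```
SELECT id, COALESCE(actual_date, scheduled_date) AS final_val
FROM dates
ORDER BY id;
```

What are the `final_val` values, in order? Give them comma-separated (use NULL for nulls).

2024-08-14, 2024-08-03, 2024-09-27, 2024-04-27, 2024-12-27, NULL, 2024-11-14, 2024-11-21, 2024-07-27, 2024-06-27, NULL, 2024-11-08, 2024-06-08, 2024-07-14

id=10: actual_date=NULL, scheduled_date=2024-08-14 → 2024-08-14
id=11: actual_date=2024-08-03 → 2024-08-03
id=12: actual_date=NULL, scheduled_date=2024-09-27 → 2024-09-27
id=13: actual_date=2024-04-27 → 2024-04-27
id=14: actual_date=NULL, scheduled_date=2024-12-27 → 2024-12-27
id=15: actual_date=NULL, scheduled_date=NULL (all NULL) → NULL
id=16: actual_date=NULL, scheduled_date=2024-11-14 → 2024-11-14
id=17: actual_date=NULL, scheduled_date=2024-11-21 → 2024-11-21
id=18: actual_date=2024-07-27 → 2024-07-27
id=19: actual_date=NULL, scheduled_date=2024-06-27 → 2024-06-27
id=20: actual_date=NULL, scheduled_date=NULL (all NULL) → NULL
id=21: actual_date=2024-11-08 → 2024-11-08
id=22: actual_date=NULL, scheduled_date=2024-06-08 → 2024-06-08
id=23: actual_date=2024-07-14 → 2024-07-14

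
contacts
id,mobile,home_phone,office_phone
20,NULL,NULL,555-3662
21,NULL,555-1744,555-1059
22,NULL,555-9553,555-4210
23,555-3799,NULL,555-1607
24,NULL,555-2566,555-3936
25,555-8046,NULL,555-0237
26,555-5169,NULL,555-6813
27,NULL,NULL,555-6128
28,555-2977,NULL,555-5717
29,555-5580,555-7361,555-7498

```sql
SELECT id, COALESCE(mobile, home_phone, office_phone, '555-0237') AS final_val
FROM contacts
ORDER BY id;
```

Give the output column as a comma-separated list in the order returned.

id=20: mobile=NULL, home_phone=NULL, office_phone=555-3662 → 555-3662
id=21: mobile=NULL, home_phone=555-1744 → 555-1744
id=22: mobile=NULL, home_phone=555-9553 → 555-9553
id=23: mobile=555-3799 → 555-3799
id=24: mobile=NULL, home_phone=555-2566 → 555-2566
id=25: mobile=555-8046 → 555-8046
id=26: mobile=555-5169 → 555-5169
id=27: mobile=NULL, home_phone=NULL, office_phone=555-6128 → 555-6128
id=28: mobile=555-2977 → 555-2977
id=29: mobile=555-5580 → 555-5580

555-3662, 555-1744, 555-9553, 555-3799, 555-2566, 555-8046, 555-5169, 555-6128, 555-2977, 555-5580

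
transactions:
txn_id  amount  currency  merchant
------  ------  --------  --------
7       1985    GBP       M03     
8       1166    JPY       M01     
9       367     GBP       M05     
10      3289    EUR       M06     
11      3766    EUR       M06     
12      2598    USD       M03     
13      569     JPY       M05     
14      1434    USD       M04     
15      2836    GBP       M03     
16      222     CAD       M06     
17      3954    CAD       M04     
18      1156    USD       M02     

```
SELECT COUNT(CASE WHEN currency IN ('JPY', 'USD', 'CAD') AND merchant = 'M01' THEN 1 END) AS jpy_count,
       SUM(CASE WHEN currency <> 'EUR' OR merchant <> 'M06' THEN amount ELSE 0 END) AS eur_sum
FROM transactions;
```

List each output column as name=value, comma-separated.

[jpy_count: currency IN ('JPY', 'USD', 'CAD') AND merchant = 'M01']
txn_id=7: ✗
txn_id=8: ✓ → 1
txn_id=9: ✗
txn_id=10: ✗
txn_id=11: ✗
txn_id=12: ✗
txn_id=13: ✗
txn_id=14: ✗
txn_id=15: ✗
txn_id=16: ✗
txn_id=17: ✗
txn_id=18: ✗
jpy_count = COUNT(1) = 1
—
[eur_sum: currency <> 'EUR' OR merchant <> 'M06']
txn_id=7: ✓ → 1985
txn_id=8: ✓ → 1166
txn_id=9: ✓ → 367
txn_id=10: ✗
txn_id=11: ✗
txn_id=12: ✓ → 2598
txn_id=13: ✓ → 569
txn_id=14: ✓ → 1434
txn_id=15: ✓ → 2836
txn_id=16: ✓ → 222
txn_id=17: ✓ → 3954
txn_id=18: ✓ → 1156
eur_sum = 1985 + 1166 + 367 + 2598 + 569 + 1434 + 2836 + 222 + 3954 + 1156 = 16287

jpy_count=1, eur_sum=16287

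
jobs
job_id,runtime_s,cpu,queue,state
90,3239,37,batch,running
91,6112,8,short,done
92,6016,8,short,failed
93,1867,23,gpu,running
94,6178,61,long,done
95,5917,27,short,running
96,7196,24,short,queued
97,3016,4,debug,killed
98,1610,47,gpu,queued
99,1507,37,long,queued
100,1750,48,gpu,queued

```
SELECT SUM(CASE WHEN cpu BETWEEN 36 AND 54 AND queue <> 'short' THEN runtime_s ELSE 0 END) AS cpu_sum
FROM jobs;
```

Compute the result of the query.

job_id=90: ✓ → 3239
job_id=91: ✗
job_id=92: ✗
job_id=93: ✗
job_id=94: ✗
job_id=95: ✗
job_id=96: ✗
job_id=97: ✗
job_id=98: ✓ → 1610
job_id=99: ✓ → 1507
job_id=100: ✓ → 1750
cpu_sum = 3239 + 1610 + 1507 + 1750 = 8106

8106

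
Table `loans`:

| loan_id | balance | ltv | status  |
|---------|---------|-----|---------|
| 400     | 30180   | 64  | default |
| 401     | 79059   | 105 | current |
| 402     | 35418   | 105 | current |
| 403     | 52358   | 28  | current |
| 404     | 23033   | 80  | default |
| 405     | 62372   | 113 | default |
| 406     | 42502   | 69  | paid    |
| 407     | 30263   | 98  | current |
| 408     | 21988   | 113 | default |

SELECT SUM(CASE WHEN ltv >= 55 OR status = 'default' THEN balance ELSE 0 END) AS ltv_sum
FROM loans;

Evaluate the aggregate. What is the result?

324815

loan_id=400: ✓ → 30180
loan_id=401: ✓ → 79059
loan_id=402: ✓ → 35418
loan_id=403: ✗
loan_id=404: ✓ → 23033
loan_id=405: ✓ → 62372
loan_id=406: ✓ → 42502
loan_id=407: ✓ → 30263
loan_id=408: ✓ → 21988
ltv_sum = 30180 + 79059 + 35418 + 23033 + 62372 + 42502 + 30263 + 21988 = 324815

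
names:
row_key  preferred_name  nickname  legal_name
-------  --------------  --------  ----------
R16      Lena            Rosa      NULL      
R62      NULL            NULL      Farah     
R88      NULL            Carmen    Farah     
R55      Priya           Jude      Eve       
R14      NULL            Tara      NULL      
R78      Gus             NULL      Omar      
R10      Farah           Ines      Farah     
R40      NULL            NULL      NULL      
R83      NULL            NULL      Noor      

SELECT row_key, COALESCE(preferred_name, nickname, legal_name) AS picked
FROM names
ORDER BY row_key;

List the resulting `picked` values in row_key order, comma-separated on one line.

Farah, Tara, Lena, NULL, Priya, Farah, Gus, Noor, Carmen

row_key=R10: preferred_name=Farah → Farah
row_key=R14: preferred_name=NULL, nickname=Tara → Tara
row_key=R16: preferred_name=Lena → Lena
row_key=R40: preferred_name=NULL, nickname=NULL, legal_name=NULL (all NULL) → NULL
row_key=R55: preferred_name=Priya → Priya
row_key=R62: preferred_name=NULL, nickname=NULL, legal_name=Farah → Farah
row_key=R78: preferred_name=Gus → Gus
row_key=R83: preferred_name=NULL, nickname=NULL, legal_name=Noor → Noor
row_key=R88: preferred_name=NULL, nickname=Carmen → Carmen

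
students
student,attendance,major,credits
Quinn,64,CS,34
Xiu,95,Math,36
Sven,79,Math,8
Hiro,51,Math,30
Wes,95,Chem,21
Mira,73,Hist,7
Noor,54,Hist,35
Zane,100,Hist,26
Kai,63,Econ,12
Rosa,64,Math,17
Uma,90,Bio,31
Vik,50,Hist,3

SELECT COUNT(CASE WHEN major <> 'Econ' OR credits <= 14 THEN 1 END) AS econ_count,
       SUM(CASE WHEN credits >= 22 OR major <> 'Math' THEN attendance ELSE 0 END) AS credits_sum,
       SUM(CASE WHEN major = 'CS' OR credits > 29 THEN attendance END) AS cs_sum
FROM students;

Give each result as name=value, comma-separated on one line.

econ_count=12, credits_sum=735, cs_sum=354

[econ_count: major <> 'Econ' OR credits <= 14]
student=Quinn: ✓ → 1
student=Xiu: ✓ → 1
student=Sven: ✓ → 1
student=Hiro: ✓ → 1
student=Wes: ✓ → 1
student=Mira: ✓ → 1
student=Noor: ✓ → 1
student=Zane: ✓ → 1
student=Kai: ✓ → 1
student=Rosa: ✓ → 1
student=Uma: ✓ → 1
student=Vik: ✓ → 1
econ_count = COUNT(1, 1, 1, 1, 1, 1, 1, 1, 1, 1, 1, 1) = 12
—
[credits_sum: credits >= 22 OR major <> 'Math']
student=Quinn: ✓ → 64
student=Xiu: ✓ → 95
student=Sven: ✗
student=Hiro: ✓ → 51
student=Wes: ✓ → 95
student=Mira: ✓ → 73
student=Noor: ✓ → 54
student=Zane: ✓ → 100
student=Kai: ✓ → 63
student=Rosa: ✗
student=Uma: ✓ → 90
student=Vik: ✓ → 50
credits_sum = 64 + 95 + 51 + 95 + 73 + 54 + 100 + 63 + 90 + 50 = 735
—
[cs_sum: major = 'CS' OR credits > 29]
student=Quinn: ✓ → 64
student=Xiu: ✓ → 95
student=Sven: ✗
student=Hiro: ✓ → 51
student=Wes: ✗
student=Mira: ✗
student=Noor: ✓ → 54
student=Zane: ✗
student=Kai: ✗
student=Rosa: ✗
student=Uma: ✓ → 90
student=Vik: ✗
cs_sum = 64 + 95 + 51 + 54 + 90 = 354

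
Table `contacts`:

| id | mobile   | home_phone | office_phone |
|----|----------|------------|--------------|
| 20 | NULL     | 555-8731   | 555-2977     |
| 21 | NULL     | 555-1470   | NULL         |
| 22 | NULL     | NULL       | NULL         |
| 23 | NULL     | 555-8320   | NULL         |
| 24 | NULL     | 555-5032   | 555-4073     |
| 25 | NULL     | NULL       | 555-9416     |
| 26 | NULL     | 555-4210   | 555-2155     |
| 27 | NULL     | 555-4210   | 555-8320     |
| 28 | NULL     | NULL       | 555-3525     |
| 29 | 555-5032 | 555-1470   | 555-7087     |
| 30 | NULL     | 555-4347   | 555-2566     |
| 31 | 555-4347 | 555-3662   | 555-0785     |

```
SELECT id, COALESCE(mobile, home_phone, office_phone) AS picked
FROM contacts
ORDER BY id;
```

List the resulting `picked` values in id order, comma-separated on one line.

555-8731, 555-1470, NULL, 555-8320, 555-5032, 555-9416, 555-4210, 555-4210, 555-3525, 555-5032, 555-4347, 555-4347

id=20: mobile=NULL, home_phone=555-8731 → 555-8731
id=21: mobile=NULL, home_phone=555-1470 → 555-1470
id=22: mobile=NULL, home_phone=NULL, office_phone=NULL (all NULL) → NULL
id=23: mobile=NULL, home_phone=555-8320 → 555-8320
id=24: mobile=NULL, home_phone=555-5032 → 555-5032
id=25: mobile=NULL, home_phone=NULL, office_phone=555-9416 → 555-9416
id=26: mobile=NULL, home_phone=555-4210 → 555-4210
id=27: mobile=NULL, home_phone=555-4210 → 555-4210
id=28: mobile=NULL, home_phone=NULL, office_phone=555-3525 → 555-3525
id=29: mobile=555-5032 → 555-5032
id=30: mobile=NULL, home_phone=555-4347 → 555-4347
id=31: mobile=555-4347 → 555-4347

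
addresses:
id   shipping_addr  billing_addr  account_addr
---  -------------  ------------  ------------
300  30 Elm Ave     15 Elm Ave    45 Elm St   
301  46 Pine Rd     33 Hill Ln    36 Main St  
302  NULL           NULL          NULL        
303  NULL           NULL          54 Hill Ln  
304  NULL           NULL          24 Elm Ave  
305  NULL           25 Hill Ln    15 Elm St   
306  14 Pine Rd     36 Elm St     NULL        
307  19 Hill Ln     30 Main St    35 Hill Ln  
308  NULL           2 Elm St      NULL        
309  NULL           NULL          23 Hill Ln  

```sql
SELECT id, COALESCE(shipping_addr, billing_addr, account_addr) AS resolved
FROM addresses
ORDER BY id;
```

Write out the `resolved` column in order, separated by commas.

30 Elm Ave, 46 Pine Rd, NULL, 54 Hill Ln, 24 Elm Ave, 25 Hill Ln, 14 Pine Rd, 19 Hill Ln, 2 Elm St, 23 Hill Ln

id=300: shipping_addr=30 Elm Ave → 30 Elm Ave
id=301: shipping_addr=46 Pine Rd → 46 Pine Rd
id=302: shipping_addr=NULL, billing_addr=NULL, account_addr=NULL (all NULL) → NULL
id=303: shipping_addr=NULL, billing_addr=NULL, account_addr=54 Hill Ln → 54 Hill Ln
id=304: shipping_addr=NULL, billing_addr=NULL, account_addr=24 Elm Ave → 24 Elm Ave
id=305: shipping_addr=NULL, billing_addr=25 Hill Ln → 25 Hill Ln
id=306: shipping_addr=14 Pine Rd → 14 Pine Rd
id=307: shipping_addr=19 Hill Ln → 19 Hill Ln
id=308: shipping_addr=NULL, billing_addr=2 Elm St → 2 Elm St
id=309: shipping_addr=NULL, billing_addr=NULL, account_addr=23 Hill Ln → 23 Hill Ln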